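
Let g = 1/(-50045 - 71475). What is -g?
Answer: 1/121520 ≈ 8.2291e-6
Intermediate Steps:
g = -1/121520 (g = 1/(-121520) = -1/121520 ≈ -8.2291e-6)
-g = -1*(-1/121520) = 1/121520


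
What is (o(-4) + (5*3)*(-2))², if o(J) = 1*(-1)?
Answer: 961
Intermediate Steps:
o(J) = -1
(o(-4) + (5*3)*(-2))² = (-1 + (5*3)*(-2))² = (-1 + 15*(-2))² = (-1 - 30)² = (-31)² = 961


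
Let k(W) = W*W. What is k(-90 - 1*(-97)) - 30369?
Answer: -30320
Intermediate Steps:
k(W) = W**2
k(-90 - 1*(-97)) - 30369 = (-90 - 1*(-97))**2 - 30369 = (-90 + 97)**2 - 30369 = 7**2 - 30369 = 49 - 30369 = -30320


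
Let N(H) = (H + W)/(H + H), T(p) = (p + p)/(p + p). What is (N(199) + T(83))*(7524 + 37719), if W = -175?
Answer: 9546273/199 ≈ 47971.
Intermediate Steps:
T(p) = 1 (T(p) = (2*p)/((2*p)) = (2*p)*(1/(2*p)) = 1)
N(H) = (-175 + H)/(2*H) (N(H) = (H - 175)/(H + H) = (-175 + H)/((2*H)) = (-175 + H)*(1/(2*H)) = (-175 + H)/(2*H))
(N(199) + T(83))*(7524 + 37719) = ((½)*(-175 + 199)/199 + 1)*(7524 + 37719) = ((½)*(1/199)*24 + 1)*45243 = (12/199 + 1)*45243 = (211/199)*45243 = 9546273/199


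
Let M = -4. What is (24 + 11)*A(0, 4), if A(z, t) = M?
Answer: -140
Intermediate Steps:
A(z, t) = -4
(24 + 11)*A(0, 4) = (24 + 11)*(-4) = 35*(-4) = -140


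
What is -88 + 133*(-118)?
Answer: -15782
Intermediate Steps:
-88 + 133*(-118) = -88 - 15694 = -15782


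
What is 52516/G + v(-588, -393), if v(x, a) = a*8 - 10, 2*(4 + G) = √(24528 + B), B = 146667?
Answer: -538906918/171131 + 105032*√171195/171131 ≈ -2895.1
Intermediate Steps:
G = -4 + √171195/2 (G = -4 + √(24528 + 146667)/2 = -4 + √171195/2 ≈ 202.88)
v(x, a) = -10 + 8*a (v(x, a) = 8*a - 10 = -10 + 8*a)
52516/G + v(-588, -393) = 52516/(-4 + √171195/2) + (-10 + 8*(-393)) = 52516/(-4 + √171195/2) + (-10 - 3144) = 52516/(-4 + √171195/2) - 3154 = -3154 + 52516/(-4 + √171195/2)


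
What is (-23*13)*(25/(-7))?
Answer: 7475/7 ≈ 1067.9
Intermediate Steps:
(-23*13)*(25/(-7)) = -7475*(-1)/7 = -299*(-25/7) = 7475/7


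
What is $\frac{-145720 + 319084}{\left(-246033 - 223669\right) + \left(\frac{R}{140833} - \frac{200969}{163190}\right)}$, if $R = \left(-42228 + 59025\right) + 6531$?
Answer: $- \frac{3984344591276280}{10794968216964397} \approx -0.36909$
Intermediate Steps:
$R = 23328$ ($R = 16797 + 6531 = 23328$)
$\frac{-145720 + 319084}{\left(-246033 - 223669\right) + \left(\frac{R}{140833} - \frac{200969}{163190}\right)} = \frac{-145720 + 319084}{\left(-246033 - 223669\right) + \left(\frac{23328}{140833} - \frac{200969}{163190}\right)} = \frac{173364}{-469702 + \left(23328 \cdot \frac{1}{140833} - \frac{200969}{163190}\right)} = \frac{173364}{-469702 + \left(\frac{23328}{140833} - \frac{200969}{163190}\right)} = \frac{173364}{-469702 - \frac{24496170857}{22982537270}} = \frac{173364}{- \frac{10794968216964397}{22982537270}} = 173364 \left(- \frac{22982537270}{10794968216964397}\right) = - \frac{3984344591276280}{10794968216964397}$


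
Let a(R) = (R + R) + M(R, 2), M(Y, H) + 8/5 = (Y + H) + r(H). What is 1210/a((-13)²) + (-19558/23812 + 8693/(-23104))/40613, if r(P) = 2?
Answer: 33793884290303761/14227122617744832 ≈ 2.3753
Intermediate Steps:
M(Y, H) = ⅖ + H + Y (M(Y, H) = -8/5 + ((Y + H) + 2) = -8/5 + ((H + Y) + 2) = -8/5 + (2 + H + Y) = ⅖ + H + Y)
a(R) = 12/5 + 3*R (a(R) = (R + R) + (⅖ + 2 + R) = 2*R + (12/5 + R) = 12/5 + 3*R)
1210/a((-13)²) + (-19558/23812 + 8693/(-23104))/40613 = 1210/(12/5 + 3*(-13)²) + (-19558/23812 + 8693/(-23104))/40613 = 1210/(12/5 + 3*169) + (-19558*1/23812 + 8693*(-1/23104))*(1/40613) = 1210/(12/5 + 507) + (-9779/11906 - 8693/23104)*(1/40613) = 1210/(2547/5) - 164716437/137538112*1/40613 = 1210*(5/2547) - 164716437/5585835342656 = 6050/2547 - 164716437/5585835342656 = 33793884290303761/14227122617744832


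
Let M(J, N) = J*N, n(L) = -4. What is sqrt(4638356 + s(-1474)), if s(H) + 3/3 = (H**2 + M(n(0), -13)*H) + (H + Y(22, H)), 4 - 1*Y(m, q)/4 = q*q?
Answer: 321*I*sqrt(19) ≈ 1399.2*I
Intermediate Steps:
Y(m, q) = 16 - 4*q**2 (Y(m, q) = 16 - 4*q*q = 16 - 4*q**2)
s(H) = 15 - 3*H**2 + 53*H (s(H) = -1 + ((H**2 + (-4*(-13))*H) + (H + (16 - 4*H**2))) = -1 + ((H**2 + 52*H) + (16 + H - 4*H**2)) = -1 + (16 - 3*H**2 + 53*H) = 15 - 3*H**2 + 53*H)
sqrt(4638356 + s(-1474)) = sqrt(4638356 + (15 - 3*(-1474)**2 + 53*(-1474))) = sqrt(4638356 + (15 - 3*2172676 - 78122)) = sqrt(4638356 + (15 - 6518028 - 78122)) = sqrt(4638356 - 6596135) = sqrt(-1957779) = 321*I*sqrt(19)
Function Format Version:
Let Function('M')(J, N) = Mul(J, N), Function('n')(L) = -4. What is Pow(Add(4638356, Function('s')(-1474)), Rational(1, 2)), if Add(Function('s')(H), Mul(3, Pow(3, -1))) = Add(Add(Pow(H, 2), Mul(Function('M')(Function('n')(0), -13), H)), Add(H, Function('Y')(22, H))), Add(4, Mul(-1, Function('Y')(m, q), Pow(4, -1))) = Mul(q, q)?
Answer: Mul(321, I, Pow(19, Rational(1, 2))) ≈ Mul(1399.2, I)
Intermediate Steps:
Function('Y')(m, q) = Add(16, Mul(-4, Pow(q, 2))) (Function('Y')(m, q) = Add(16, Mul(-4, Mul(q, q))) = Add(16, Mul(-4, Pow(q, 2))))
Function('s')(H) = Add(15, Mul(-3, Pow(H, 2)), Mul(53, H)) (Function('s')(H) = Add(-1, Add(Add(Pow(H, 2), Mul(Mul(-4, -13), H)), Add(H, Add(16, Mul(-4, Pow(H, 2)))))) = Add(-1, Add(Add(Pow(H, 2), Mul(52, H)), Add(16, H, Mul(-4, Pow(H, 2))))) = Add(-1, Add(16, Mul(-3, Pow(H, 2)), Mul(53, H))) = Add(15, Mul(-3, Pow(H, 2)), Mul(53, H)))
Pow(Add(4638356, Function('s')(-1474)), Rational(1, 2)) = Pow(Add(4638356, Add(15, Mul(-3, Pow(-1474, 2)), Mul(53, -1474))), Rational(1, 2)) = Pow(Add(4638356, Add(15, Mul(-3, 2172676), -78122)), Rational(1, 2)) = Pow(Add(4638356, Add(15, -6518028, -78122)), Rational(1, 2)) = Pow(Add(4638356, -6596135), Rational(1, 2)) = Pow(-1957779, Rational(1, 2)) = Mul(321, I, Pow(19, Rational(1, 2)))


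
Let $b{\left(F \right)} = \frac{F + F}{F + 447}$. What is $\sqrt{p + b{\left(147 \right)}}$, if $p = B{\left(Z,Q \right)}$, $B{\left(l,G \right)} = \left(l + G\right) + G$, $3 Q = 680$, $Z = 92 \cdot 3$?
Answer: $\frac{\sqrt{794783}}{33} \approx 27.015$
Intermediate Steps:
$Z = 276$
$Q = \frac{680}{3}$ ($Q = \frac{1}{3} \cdot 680 = \frac{680}{3} \approx 226.67$)
$b{\left(F \right)} = \frac{2 F}{447 + F}$
$B{\left(l,G \right)} = l + 2 G$ ($B{\left(l,G \right)} = \left(G + l\right) + G = l + 2 G$)
$p = \frac{2188}{3}$ ($p = 276 + 2 \cdot \frac{680}{3} = 276 + \frac{1360}{3} = \frac{2188}{3} \approx 729.33$)
$\sqrt{p + b{\left(147 \right)}} = \sqrt{\frac{2188}{3} + 2 \cdot 147 \frac{1}{447 + 147}} = \sqrt{\frac{2188}{3} + 2 \cdot 147 \cdot \frac{1}{594}} = \sqrt{\frac{2188}{3} + \frac{49}{99}} = \sqrt{\frac{72253}{99}} = \frac{\sqrt{794783}}{33}$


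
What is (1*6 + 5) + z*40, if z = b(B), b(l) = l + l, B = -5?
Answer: -389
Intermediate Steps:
b(l) = 2*l
z = -10 (z = 2*(-5) = -10)
(1*6 + 5) + z*40 = (1*6 + 5) - 10*40 = (6 + 5) - 400 = 11 - 400 = -389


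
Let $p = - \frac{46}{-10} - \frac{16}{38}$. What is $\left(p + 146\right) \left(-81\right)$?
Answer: $- \frac{1155627}{95} \approx -12165.0$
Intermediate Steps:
$p = \frac{397}{95}$ ($p = \left(-46\right) \left(- \frac{1}{10}\right) - \frac{8}{19} = \frac{23}{5} - \frac{8}{19} = \frac{397}{95} \approx 4.1789$)
$\left(p + 146\right) \left(-81\right) = \left(\frac{397}{95} + 146\right) \left(-81\right) = \frac{14267}{95} \left(-81\right) = - \frac{1155627}{95}$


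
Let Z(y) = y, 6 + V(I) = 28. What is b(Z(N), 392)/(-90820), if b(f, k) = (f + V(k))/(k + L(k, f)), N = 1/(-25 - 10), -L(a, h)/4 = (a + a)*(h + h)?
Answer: -769/1815673440 ≈ -4.2353e-7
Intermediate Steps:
V(I) = 22 (V(I) = -6 + 28 = 22)
L(a, h) = -16*a*h (L(a, h) = -4*(a + a)*(h + h) = -4*2*a*2*h = -16*a*h)
N = -1/35 (N = 1/(-35) = -1/35 ≈ -0.028571)
b(f, k) = (22 + f)/(k - 16*f*k) (b(f, k) = (f + 22)/(k - 16*k*f) = (22 + f)/(k - 16*f*k))
b(Z(N), 392)/(-90820) = ((-22 - 1*(-1/35))/(392*(-1 + 16*(-1/35))))/(-90820) = ((-22 + 1/35)/(392*(-1 - 16/35)))*(-1/90820) = ((1/392)*(-769/35)/(-51/35))*(-1/90820) = ((1/392)*(-35/51)*(-769/35))*(-1/90820) = (769/19992)*(-1/90820) = -769/1815673440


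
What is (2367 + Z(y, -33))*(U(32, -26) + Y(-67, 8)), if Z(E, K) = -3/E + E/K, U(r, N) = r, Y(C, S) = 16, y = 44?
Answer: 1249036/11 ≈ 1.1355e+5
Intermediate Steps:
(2367 + Z(y, -33))*(U(32, -26) + Y(-67, 8)) = (2367 + (-3/44 + 44/(-33)))*(32 + 16) = (2367 + (-3*1/44 + 44*(-1/33)))*48 = (2367 + (-3/44 - 4/3))*48 = (2367 - 185/132)*48 = (312259/132)*48 = 1249036/11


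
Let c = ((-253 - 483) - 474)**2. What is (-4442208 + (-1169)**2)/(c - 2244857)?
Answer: 3075647/780757 ≈ 3.9393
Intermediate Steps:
c = 1464100 (c = (-736 - 474)**2 = (-1210)**2 = 1464100)
(-4442208 + (-1169)**2)/(c - 2244857) = (-4442208 + (-1169)**2)/(1464100 - 2244857) = (-4442208 + 1366561)/(-780757) = -3075647*(-1/780757) = 3075647/780757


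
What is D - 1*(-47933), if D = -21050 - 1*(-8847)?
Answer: 35730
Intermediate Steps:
D = -12203 (D = -21050 + 8847 = -12203)
D - 1*(-47933) = -12203 - 1*(-47933) = -12203 + 47933 = 35730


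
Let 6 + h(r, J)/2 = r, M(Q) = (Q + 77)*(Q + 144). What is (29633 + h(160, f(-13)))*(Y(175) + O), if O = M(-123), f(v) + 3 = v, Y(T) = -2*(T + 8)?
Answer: -39881412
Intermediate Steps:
Y(T) = -16 - 2*T (Y(T) = -2*(8 + T) = -16 - 2*T)
M(Q) = (77 + Q)*(144 + Q)
f(v) = -3 + v
O = -966 (O = 11088 + (-123)² + 221*(-123) = 11088 + 15129 - 27183 = -966)
h(r, J) = -12 + 2*r
(29633 + h(160, f(-13)))*(Y(175) + O) = (29633 + (-12 + 2*160))*((-16 - 2*175) - 966) = (29633 + (-12 + 320))*((-16 - 350) - 966) = (29633 + 308)*(-366 - 966) = 29941*(-1332) = -39881412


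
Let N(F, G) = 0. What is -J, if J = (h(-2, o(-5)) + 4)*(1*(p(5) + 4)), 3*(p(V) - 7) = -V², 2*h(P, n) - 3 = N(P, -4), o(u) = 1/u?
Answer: -44/3 ≈ -14.667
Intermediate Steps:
o(u) = 1/u
h(P, n) = 3/2 (h(P, n) = 3/2 + (½)*0 = 3/2 + 0 = 3/2)
p(V) = 7 - V²/3 (p(V) = 7 + (-V²)/3 = 7 - V²/3)
J = 44/3 (J = (3/2 + 4)*(1*((7 - ⅓*5²) + 4)) = 11*(1*((7 - ⅓*25) + 4))/2 = 11*(1*((7 - 25/3) + 4))/2 = 11*(1*(-4/3 + 4))/2 = 11*(1*(8/3))/2 = (11/2)*(8/3) = 44/3 ≈ 14.667)
-J = -1*44/3 = -44/3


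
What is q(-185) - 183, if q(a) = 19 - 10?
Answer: -174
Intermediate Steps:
q(a) = 9
q(-185) - 183 = 9 - 183 = -174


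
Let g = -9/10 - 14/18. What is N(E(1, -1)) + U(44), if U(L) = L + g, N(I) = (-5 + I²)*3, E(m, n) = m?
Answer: 2729/90 ≈ 30.322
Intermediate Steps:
g = -151/90 (g = -9*⅒ - 14*1/18 = -9/10 - 7/9 = -151/90 ≈ -1.6778)
N(I) = -15 + 3*I²
U(L) = -151/90 + L (U(L) = L - 151/90 = -151/90 + L)
N(E(1, -1)) + U(44) = (-15 + 3*1²) + (-151/90 + 44) = (-15 + 3*1) + 3809/90 = (-15 + 3) + 3809/90 = -12 + 3809/90 = 2729/90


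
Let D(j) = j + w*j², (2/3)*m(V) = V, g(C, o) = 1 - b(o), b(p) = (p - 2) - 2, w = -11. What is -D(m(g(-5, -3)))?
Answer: 1572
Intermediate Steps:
b(p) = -4 + p (b(p) = (-2 + p) - 2 = -4 + p)
g(C, o) = 5 - o (g(C, o) = 1 - (-4 + o) = 1 + (4 - o) = 5 - o)
m(V) = 3*V/2
D(j) = j - 11*j²
-D(m(g(-5, -3))) = -3*(5 - 1*(-3))/2*(1 - 33*(5 - 1*(-3))/2) = -3*(5 + 3)/2*(1 - 33*(5 + 3)/2) = -(3/2)*8*(1 - 33*8/2) = -12*(1 - 11*12) = -12*(1 - 132) = -12*(-131) = -1*(-1572) = 1572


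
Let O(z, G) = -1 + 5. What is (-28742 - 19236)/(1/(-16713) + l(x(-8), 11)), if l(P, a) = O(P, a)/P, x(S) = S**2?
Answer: -12829701024/16697 ≈ -7.6838e+5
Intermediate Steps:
O(z, G) = 4
l(P, a) = 4/P
(-28742 - 19236)/(1/(-16713) + l(x(-8), 11)) = (-28742 - 19236)/(1/(-16713) + 4/((-8)**2)) = -47978/(-1/16713 + 4/64) = -47978/(-1/16713 + 4*(1/64)) = -47978/(-1/16713 + 1/16) = -47978/16697/267408 = -47978*267408/16697 = -12829701024/16697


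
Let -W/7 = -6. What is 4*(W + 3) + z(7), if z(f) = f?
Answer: 187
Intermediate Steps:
W = 42 (W = -7*(-6) = 42)
4*(W + 3) + z(7) = 4*(42 + 3) + 7 = 4*45 + 7 = 180 + 7 = 187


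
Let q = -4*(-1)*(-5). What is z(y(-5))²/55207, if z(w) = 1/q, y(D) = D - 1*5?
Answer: 1/22082800 ≈ 4.5284e-8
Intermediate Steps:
q = -20 (q = 4*(-5) = -20)
y(D) = -5 + D (y(D) = D - 5 = -5 + D)
z(w) = -1/20 (z(w) = 1/(-20) = -1/20)
z(y(-5))²/55207 = (-1/20)²/55207 = (1/400)*(1/55207) = 1/22082800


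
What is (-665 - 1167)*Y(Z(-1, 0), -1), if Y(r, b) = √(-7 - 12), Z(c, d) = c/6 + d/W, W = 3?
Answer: -1832*I*√19 ≈ -7985.5*I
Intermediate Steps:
Z(c, d) = d/3 + c/6 (Z(c, d) = c/6 + d/3 = d/3 + c/6)
Y(r, b) = I*√19 (Y(r, b) = √(-19) = I*√19)
(-665 - 1167)*Y(Z(-1, 0), -1) = (-665 - 1167)*(I*√19) = -1832*I*√19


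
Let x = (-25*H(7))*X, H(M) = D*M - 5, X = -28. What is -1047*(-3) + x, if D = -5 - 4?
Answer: -44459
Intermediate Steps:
D = -9
H(M) = -5 - 9*M (H(M) = -9*M - 5 = -5 - 9*M)
x = -47600 (x = -25*(-5 - 9*7)*(-28) = -25*(-5 - 63)*(-28) = -25*(-68)*(-28) = 1700*(-28) = -47600)
-1047*(-3) + x = -1047*(-3) - 47600 = 3141 - 47600 = -44459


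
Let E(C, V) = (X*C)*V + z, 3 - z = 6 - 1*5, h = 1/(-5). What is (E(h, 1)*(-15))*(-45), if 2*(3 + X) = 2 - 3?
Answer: 3645/2 ≈ 1822.5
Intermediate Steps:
X = -7/2 (X = -3 + (2 - 3)/2 = -3 + (1/2)*(-1) = -3 - 1/2 = -7/2 ≈ -3.5000)
h = -1/5 ≈ -0.20000
z = 2 (z = 3 - (6 - 1*5) = 3 - (6 - 5) = 3 - 1*1 = 3 - 1 = 2)
E(C, V) = 2 - 7*C*V/2 (E(C, V) = (-7*C/2)*V + 2 = -7*C*V/2 + 2 = 2 - 7*C*V/2)
(E(h, 1)*(-15))*(-45) = ((2 - 7/2*(-1/5)*1)*(-15))*(-45) = ((2 + 7/10)*(-15))*(-45) = ((27/10)*(-15))*(-45) = -81/2*(-45) = 3645/2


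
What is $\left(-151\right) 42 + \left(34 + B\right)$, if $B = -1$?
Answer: $-6309$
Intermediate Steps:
$\left(-151\right) 42 + \left(34 + B\right) = \left(-151\right) 42 + \left(34 - 1\right) = -6342 + 33 = -6309$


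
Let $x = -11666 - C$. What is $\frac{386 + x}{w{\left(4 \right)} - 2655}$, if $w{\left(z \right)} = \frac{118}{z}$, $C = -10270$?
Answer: $\frac{2020}{5251} \approx 0.38469$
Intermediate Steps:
$x = -1396$ ($x = -11666 - -10270 = -11666 + 10270 = -1396$)
$\frac{386 + x}{w{\left(4 \right)} - 2655} = \frac{386 - 1396}{\frac{118}{4} - 2655} = - \frac{1010}{118 \cdot \frac{1}{4} - 2655} = - \frac{1010}{\frac{59}{2} - 2655} = - \frac{1010}{- \frac{5251}{2}} = \left(-1010\right) \left(- \frac{2}{5251}\right) = \frac{2020}{5251}$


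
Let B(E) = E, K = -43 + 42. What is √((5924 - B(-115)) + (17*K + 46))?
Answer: 2*√1517 ≈ 77.897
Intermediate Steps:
K = -1
√((5924 - B(-115)) + (17*K + 46)) = √((5924 - 1*(-115)) + (17*(-1) + 46)) = √((5924 + 115) + (-17 + 46)) = √(6039 + 29) = √6068 = 2*√1517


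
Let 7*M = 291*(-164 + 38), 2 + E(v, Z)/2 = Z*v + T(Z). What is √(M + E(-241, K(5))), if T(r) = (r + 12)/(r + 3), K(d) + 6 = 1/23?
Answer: 3*I*√161377430/782 ≈ 48.734*I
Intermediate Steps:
K(d) = -137/23 (K(d) = -6 + 1/23 = -137/23)
T(r) = (12 + r)/(3 + r)
E(v, Z) = -4 + 2*Z*v + 2*(12 + Z)/(3 + Z) (E(v, Z) = -4 + 2*(Z*v + (12 + Z)/(3 + Z)) = -4 + (2*Z*v + 2*(12 + Z)/(3 + Z)) = -4 + 2*Z*v + 2*(12 + Z)/(3 + Z))
M = -5238 (M = (291*(-164 + 38))/7 = (291*(-126))/7 = (⅐)*(-36666) = -5238)
√(M + E(-241, K(5))) = √(-5238 + 2*(12 - 137/23 + (-2 - 137/23*(-241))*(3 - 137/23))/(3 - 137/23)) = √(-5238 + 2*(12 - 137/23 + (-2 + 33017/23)*(-68/23))/(-68/23)) = √(-5238 + 2*(-23/68)*(12 - 137/23 + (32971/23)*(-68/23))) = √(-5238 + 2*(-23/68)*(12 - 137/23 - 2242028/529)) = √(-5238 + 2*(-23/68)*(-2238831/529)) = √(-5238 + 2238831/782) = √(-1857285/782) = 3*I*√161377430/782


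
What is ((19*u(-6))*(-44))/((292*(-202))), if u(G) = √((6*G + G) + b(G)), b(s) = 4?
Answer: 209*I*√38/14746 ≈ 0.08737*I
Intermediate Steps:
u(G) = √(4 + 7*G) (u(G) = √((6*G + G) + 4) = √(7*G + 4) = √(4 + 7*G))
((19*u(-6))*(-44))/((292*(-202))) = ((19*√(4 + 7*(-6)))*(-44))/((292*(-202))) = ((19*√(4 - 42))*(-44))/(-58984) = ((19*√(-38))*(-44))*(-1/58984) = ((19*(I*√38))*(-44))*(-1/58984) = ((19*I*√38)*(-44))*(-1/58984) = -836*I*√38*(-1/58984) = 209*I*√38/14746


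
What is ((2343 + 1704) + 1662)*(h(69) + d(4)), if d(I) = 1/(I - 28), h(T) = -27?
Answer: -1235047/8 ≈ -1.5438e+5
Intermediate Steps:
d(I) = 1/(-28 + I)
((2343 + 1704) + 1662)*(h(69) + d(4)) = ((2343 + 1704) + 1662)*(-27 + 1/(-28 + 4)) = (4047 + 1662)*(-27 + 1/(-24)) = 5709*(-27 - 1/24) = 5709*(-649/24) = -1235047/8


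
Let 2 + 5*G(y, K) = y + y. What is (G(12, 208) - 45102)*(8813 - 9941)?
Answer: 254350464/5 ≈ 5.0870e+7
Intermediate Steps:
G(y, K) = -2/5 + 2*y/5 (G(y, K) = -2/5 + (y + y)/5 = -2/5 + (2*y)/5 = -2/5 + 2*y/5)
(G(12, 208) - 45102)*(8813 - 9941) = ((-2/5 + (2/5)*12) - 45102)*(8813 - 9941) = ((-2/5 + 24/5) - 45102)*(-1128) = (22/5 - 45102)*(-1128) = -225488/5*(-1128) = 254350464/5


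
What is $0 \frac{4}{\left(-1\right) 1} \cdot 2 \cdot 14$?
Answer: $0$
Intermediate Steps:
$0 \frac{4}{\left(-1\right) 1} \cdot 2 \cdot 14 = 0 \frac{4}{-1} \cdot 2 \cdot 14 = 0 \cdot 4 \left(-1\right) 2 \cdot 14 = 0 \left(-4\right) 2 \cdot 14 = 0 \cdot 2 \cdot 14 = 0 \cdot 14 = 0$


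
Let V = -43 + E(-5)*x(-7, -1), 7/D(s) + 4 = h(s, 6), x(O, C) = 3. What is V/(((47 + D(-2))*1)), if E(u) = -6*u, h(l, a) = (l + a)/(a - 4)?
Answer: 94/87 ≈ 1.0805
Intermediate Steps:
h(l, a) = (a + l)/(-4 + a)
D(s) = 7/(-1 + s/2) (D(s) = 7/(-4 + (6 + s)/(-4 + 6)) = 7/(-4 + (6 + s)/2) = 7/(-4 + (3 + s/2)) = 7/(-1 + s/2))
V = 47 (V = -43 - 6*(-5)*3 = -43 + 30*3 = -43 + 90 = 47)
V/(((47 + D(-2))*1)) = 47/(((47 + 14/(-2 - 2))*1)) = 47/(((47 + 14/(-4))*1)) = 47/(((47 + 14*(-1/4))*1)) = 47/(((47 - 7/2)*1)) = 47/(((87/2)*1)) = 47/(87/2) = 47*(2/87) = 94/87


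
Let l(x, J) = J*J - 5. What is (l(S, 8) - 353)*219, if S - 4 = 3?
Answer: -64386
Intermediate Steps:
S = 7 (S = 4 + 3 = 7)
l(x, J) = -5 + J² (l(x, J) = J² - 5 = -5 + J²)
(l(S, 8) - 353)*219 = ((-5 + 8²) - 353)*219 = ((-5 + 64) - 353)*219 = (59 - 353)*219 = -294*219 = -64386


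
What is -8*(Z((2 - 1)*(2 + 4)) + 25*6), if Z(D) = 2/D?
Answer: -3608/3 ≈ -1202.7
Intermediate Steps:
-8*(Z((2 - 1)*(2 + 4)) + 25*6) = -8*(2/(((2 - 1)*(2 + 4))) + 25*6) = -8*(2/((1*6)) + 150) = -8*(2/6 + 150) = -8*(2*(⅙) + 150) = -8*(⅓ + 150) = -8*451/3 = -3608/3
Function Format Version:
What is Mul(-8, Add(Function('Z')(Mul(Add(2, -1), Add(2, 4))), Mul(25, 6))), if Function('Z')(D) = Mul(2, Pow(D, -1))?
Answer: Rational(-3608, 3) ≈ -1202.7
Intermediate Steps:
Mul(-8, Add(Function('Z')(Mul(Add(2, -1), Add(2, 4))), Mul(25, 6))) = Mul(-8, Add(Mul(2, Pow(Mul(Add(2, -1), Add(2, 4)), -1)), Mul(25, 6))) = Mul(-8, Add(Mul(2, Pow(Mul(1, 6), -1)), 150)) = Mul(-8, Add(Mul(2, Pow(6, -1)), 150)) = Mul(-8, Add(Mul(2, Rational(1, 6)), 150)) = Mul(-8, Add(Rational(1, 3), 150)) = Mul(-8, Rational(451, 3)) = Rational(-3608, 3)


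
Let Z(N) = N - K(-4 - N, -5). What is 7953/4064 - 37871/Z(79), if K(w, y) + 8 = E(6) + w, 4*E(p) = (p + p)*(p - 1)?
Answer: -152675029/629920 ≈ -242.37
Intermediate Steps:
E(p) = p*(-1 + p)/2 (E(p) = ((p + p)*(p - 1))/4 = ((2*p)*(-1 + p))/4 = (2*p*(-1 + p))/4 = p*(-1 + p)/2)
K(w, y) = 7 + w (K(w, y) = -8 + ((½)*6*(-1 + 6) + w) = -8 + ((½)*6*5 + w) = -8 + (15 + w) = 7 + w)
Z(N) = -3 + 2*N (Z(N) = N - (7 + (-4 - N)) = N - (3 - N) = N + (-3 + N) = -3 + 2*N)
7953/4064 - 37871/Z(79) = 7953/4064 - 37871/(-3 + 2*79) = 7953*(1/4064) - 37871/(-3 + 158) = 7953/4064 - 37871/155 = -152675029/629920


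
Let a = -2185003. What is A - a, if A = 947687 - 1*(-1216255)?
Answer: 4348945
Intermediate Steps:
A = 2163942 (A = 947687 + 1216255 = 2163942)
A - a = 2163942 - 1*(-2185003) = 2163942 + 2185003 = 4348945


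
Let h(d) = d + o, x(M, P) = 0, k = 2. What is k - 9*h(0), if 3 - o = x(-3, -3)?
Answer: -25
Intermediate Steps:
o = 3 (o = 3 - 1*0 = 3 + 0 = 3)
h(d) = 3 + d (h(d) = d + 3 = 3 + d)
k - 9*h(0) = 2 - 9*(3 + 0) = 2 - 9*3 = 2 - 27 = -25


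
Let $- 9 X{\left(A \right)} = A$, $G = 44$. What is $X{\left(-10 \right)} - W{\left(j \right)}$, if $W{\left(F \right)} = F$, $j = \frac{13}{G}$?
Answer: $\frac{323}{396} \approx 0.81566$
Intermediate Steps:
$X{\left(A \right)} = - \frac{A}{9}$
$j = \frac{13}{44} \approx 0.29545$
$X{\left(-10 \right)} - W{\left(j \right)} = \left(- \frac{1}{9}\right) \left(-10\right) - \frac{13}{44} = \frac{10}{9} - \frac{13}{44} = \frac{323}{396}$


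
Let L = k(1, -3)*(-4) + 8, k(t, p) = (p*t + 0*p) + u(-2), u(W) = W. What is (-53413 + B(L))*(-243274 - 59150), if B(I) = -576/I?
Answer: 113117160840/7 ≈ 1.6160e+10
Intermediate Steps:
k(t, p) = -2 + p*t (k(t, p) = (p*t + 0*p) - 2 = (p*t + 0) - 2 = p*t - 2 = -2 + p*t)
L = 28 (L = (-2 - 3*1)*(-4) + 8 = (-2 - 3)*(-4) + 8 = -5*(-4) + 8 = 20 + 8 = 28)
(-53413 + B(L))*(-243274 - 59150) = (-53413 - 576/28)*(-243274 - 59150) = (-53413 - 576*1/28)*(-302424) = (-53413 - 144/7)*(-302424) = -374035/7*(-302424) = 113117160840/7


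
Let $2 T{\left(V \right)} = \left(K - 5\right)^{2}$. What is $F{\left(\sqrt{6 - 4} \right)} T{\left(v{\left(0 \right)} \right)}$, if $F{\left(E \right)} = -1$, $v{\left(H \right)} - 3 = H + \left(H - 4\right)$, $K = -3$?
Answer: $-32$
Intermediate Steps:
$v{\left(H \right)} = -1 + 2 H$ ($v{\left(H \right)} = 3 + \left(H + \left(H - 4\right)\right) = 3 + \left(H + \left(-4 + H\right)\right) = 3 + \left(-4 + 2 H\right) = -1 + 2 H$)
$T{\left(V \right)} = 32$ ($T{\left(V \right)} = \frac{\left(-3 - 5\right)^{2}}{2} = \frac{\left(-8\right)^{2}}{2} = \frac{1}{2} \cdot 64 = 32$)
$F{\left(\sqrt{6 - 4} \right)} T{\left(v{\left(0 \right)} \right)} = \left(-1\right) 32 = -32$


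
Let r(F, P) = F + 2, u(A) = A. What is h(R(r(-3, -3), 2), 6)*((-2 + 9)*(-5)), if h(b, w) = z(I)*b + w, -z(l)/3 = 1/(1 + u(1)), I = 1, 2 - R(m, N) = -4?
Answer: 105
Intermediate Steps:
r(F, P) = 2 + F
R(m, N) = 6 (R(m, N) = 2 - 1*(-4) = 2 + 4 = 6)
z(l) = -3/2 (z(l) = -3/(1 + 1) = -3/2)
h(b, w) = w - 3*b/2 (h(b, w) = -3*b/2 + w = w - 3*b/2)
h(R(r(-3, -3), 2), 6)*((-2 + 9)*(-5)) = (6 - 3/2*6)*((-2 + 9)*(-5)) = (6 - 9)*(7*(-5)) = -3*(-35) = 105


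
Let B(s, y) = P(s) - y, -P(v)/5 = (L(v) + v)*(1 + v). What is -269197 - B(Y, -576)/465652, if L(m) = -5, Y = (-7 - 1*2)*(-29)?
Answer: -31337946665/116413 ≈ -2.6920e+5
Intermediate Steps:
Y = 261 (Y = (-7 - 2)*(-29) = -9*(-29) = 261)
P(v) = -5*(1 + v)*(-5 + v) (P(v) = -5*(-5 + v)*(1 + v) = -5*(1 + v)*(-5 + v))
B(s, y) = 25 - y - 5*s**2 + 20*s (B(s, y) = (25 - 5*s**2 + 20*s) - y = 25 - y - 5*s**2 + 20*s)
-269197 - B(Y, -576)/465652 = -269197 - (25 - 1*(-576) - 5*261**2 + 20*261)/465652 = -269197 - (25 + 576 - 5*68121 + 5220)/465652 = -269197 - (25 + 576 - 340605 + 5220)/465652 = -269197 - (-334784)/465652 = -269197 - 1*(-83696/116413) = -269197 + 83696/116413 = -31337946665/116413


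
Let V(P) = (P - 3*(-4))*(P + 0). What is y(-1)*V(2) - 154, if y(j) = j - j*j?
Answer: -210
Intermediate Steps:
V(P) = P*(12 + P) (V(P) = (P + 12)*P = (12 + P)*P = P*(12 + P))
y(j) = j - j**2
y(-1)*V(2) - 154 = (-(1 - 1*(-1)))*(2*(12 + 2)) - 154 = (-(1 + 1))*(2*14) - 154 = -1*2*28 - 154 = -2*28 - 154 = -56 - 154 = -210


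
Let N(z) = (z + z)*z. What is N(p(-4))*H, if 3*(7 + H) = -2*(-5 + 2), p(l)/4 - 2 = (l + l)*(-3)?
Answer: -108160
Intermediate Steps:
p(l) = 8 - 24*l (p(l) = 8 + 4*((l + l)*(-3)) = 8 + 4*((2*l)*(-3)) = 8 + 4*(-6*l) = 8 - 24*l)
H = -5 (H = -7 + (-2*(-5 + 2))/3 = -7 + (-2*(-3))/3 = -7 + (⅓)*6 = -7 + 2 = -5)
N(z) = 2*z² (N(z) = (2*z)*z = 2*z²)
N(p(-4))*H = (2*(8 - 24*(-4))²)*(-5) = (2*(8 + 96)²)*(-5) = (2*104²)*(-5) = (2*10816)*(-5) = 21632*(-5) = -108160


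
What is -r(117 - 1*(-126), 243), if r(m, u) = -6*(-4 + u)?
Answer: 1434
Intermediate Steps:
r(m, u) = 24 - 6*u
-r(117 - 1*(-126), 243) = -(24 - 6*243) = -(24 - 1458) = -1*(-1434) = 1434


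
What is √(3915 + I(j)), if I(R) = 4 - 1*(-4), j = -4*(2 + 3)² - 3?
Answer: √3923 ≈ 62.634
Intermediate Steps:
j = -103 (j = -4*5² - 3 = -4*25 - 3 = -100 - 3 = -103)
I(R) = 8 (I(R) = 4 + 4 = 8)
√(3915 + I(j)) = √(3915 + 8) = √3923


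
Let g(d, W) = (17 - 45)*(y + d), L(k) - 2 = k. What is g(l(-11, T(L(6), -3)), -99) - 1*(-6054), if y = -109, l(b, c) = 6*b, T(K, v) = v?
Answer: 10954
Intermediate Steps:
L(k) = 2 + k
g(d, W) = 3052 - 28*d (g(d, W) = (17 - 45)*(-109 + d) = -28*(-109 + d) = 3052 - 28*d)
g(l(-11, T(L(6), -3)), -99) - 1*(-6054) = (3052 - 168*(-11)) - 1*(-6054) = (3052 - 28*(-66)) + 6054 = (3052 + 1848) + 6054 = 4900 + 6054 = 10954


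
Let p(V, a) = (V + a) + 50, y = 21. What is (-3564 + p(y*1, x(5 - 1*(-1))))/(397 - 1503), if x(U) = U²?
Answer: 3457/1106 ≈ 3.1257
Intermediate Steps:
p(V, a) = 50 + V + a
(-3564 + p(y*1, x(5 - 1*(-1))))/(397 - 1503) = (-3564 + (50 + 21*1 + (5 - 1*(-1))²))/(397 - 1503) = (-3564 + (50 + 21 + (5 + 1)²))/(-1106) = (-3564 + (50 + 21 + 6²))*(-1/1106) = (-3564 + (50 + 21 + 36))*(-1/1106) = (-3564 + 107)*(-1/1106) = -3457*(-1/1106) = 3457/1106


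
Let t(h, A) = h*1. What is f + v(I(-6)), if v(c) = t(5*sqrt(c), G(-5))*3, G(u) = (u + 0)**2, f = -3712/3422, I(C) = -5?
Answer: -64/59 + 15*I*sqrt(5) ≈ -1.0847 + 33.541*I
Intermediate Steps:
f = -64/59 (f = -3712*1/3422 = -64/59 ≈ -1.0847)
G(u) = u**2
t(h, A) = h
v(c) = 15*sqrt(c) (v(c) = (5*sqrt(c))*3 = 15*sqrt(c))
f + v(I(-6)) = -64/59 + 15*sqrt(-5) = -64/59 + 15*(I*sqrt(5)) = -64/59 + 15*I*sqrt(5)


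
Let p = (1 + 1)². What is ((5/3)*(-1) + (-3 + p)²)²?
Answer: 4/9 ≈ 0.44444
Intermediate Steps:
p = 4 (p = 2² = 4)
((5/3)*(-1) + (-3 + p)²)² = ((5/3)*(-1) + (-3 + 4)²)² = ((5*(⅓))*(-1) + 1²)² = ((5/3)*(-1) + 1)² = (-5/3 + 1)² = (-⅔)² = 4/9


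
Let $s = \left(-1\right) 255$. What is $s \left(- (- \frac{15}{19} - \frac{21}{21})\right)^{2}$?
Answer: $- \frac{294780}{361} \approx -816.57$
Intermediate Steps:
$s = -255$
$s \left(- (- \frac{15}{19} - \frac{21}{21})\right)^{2} = - 255 \left(- (- \frac{15}{19} - \frac{21}{21})\right)^{2} = - 255 \left(- (\left(-15\right) \frac{1}{19} - 1)\right)^{2} = - 255 \left(- (- \frac{15}{19} - 1)\right)^{2} = - 255 \left(\left(-1\right) \left(- \frac{34}{19}\right)\right)^{2} = - 255 \left(\frac{34}{19}\right)^{2} = \left(-255\right) \frac{1156}{361} = - \frac{294780}{361}$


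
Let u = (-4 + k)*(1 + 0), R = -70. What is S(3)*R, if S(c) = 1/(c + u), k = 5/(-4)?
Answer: 280/9 ≈ 31.111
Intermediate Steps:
k = -5/4 (k = 5*(-¼) = -5/4 ≈ -1.2500)
u = -21/4 (u = (-4 - 5/4)*(1 + 0) = -21/4*1 = -21/4 ≈ -5.2500)
S(c) = 1/(-21/4 + c) (S(c) = 1/(c - 21/4) = 1/(-21/4 + c))
S(3)*R = (4/(-21 + 4*3))*(-70) = (4/(-21 + 12))*(-70) = (4/(-9))*(-70) = (4*(-⅑))*(-70) = -4/9*(-70) = 280/9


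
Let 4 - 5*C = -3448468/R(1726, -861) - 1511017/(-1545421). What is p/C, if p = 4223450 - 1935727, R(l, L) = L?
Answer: -15220306691278815/5325313420741 ≈ -2858.1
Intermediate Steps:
p = 2287723
C = -5325313420741/6653037405 (C = ⅘ - (-3448468/(-861) - 1511017/(-1545421))/5 = ⅘ - (-3448468*(-1/861) - 1511017*(-1/1545421))/5 = ⅘ - (3448468/861 + 1511017/1545421)/5 = ⅘ - ⅕*5330635850665/1330607481 = ⅘ - 1066127170133/1330607481 = -5325313420741/6653037405 ≈ -800.43)
p/C = 2287723/(-5325313420741/6653037405) = 2287723*(-6653037405/5325313420741) = -15220306691278815/5325313420741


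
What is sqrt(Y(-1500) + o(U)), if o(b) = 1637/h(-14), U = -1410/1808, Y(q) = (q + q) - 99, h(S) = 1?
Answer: I*sqrt(1462) ≈ 38.236*I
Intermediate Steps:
Y(q) = -99 + 2*q (Y(q) = 2*q - 99 = -99 + 2*q)
U = -705/904 (U = -1410*1/1808 = -705/904 ≈ -0.77987)
o(b) = 1637 (o(b) = 1637/1 = 1637*1 = 1637)
sqrt(Y(-1500) + o(U)) = sqrt((-99 + 2*(-1500)) + 1637) = sqrt((-99 - 3000) + 1637) = sqrt(-3099 + 1637) = sqrt(-1462) = I*sqrt(1462)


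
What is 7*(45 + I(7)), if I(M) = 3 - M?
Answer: 287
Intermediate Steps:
7*(45 + I(7)) = 7*(45 + (3 - 1*7)) = 7*(45 + (3 - 7)) = 7*(45 - 4) = 7*41 = 287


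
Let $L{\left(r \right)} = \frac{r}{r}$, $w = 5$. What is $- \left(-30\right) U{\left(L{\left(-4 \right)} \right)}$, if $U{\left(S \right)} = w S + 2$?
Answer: $210$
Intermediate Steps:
$L{\left(r \right)} = 1$
$U{\left(S \right)} = 2 + 5 S$ ($U{\left(S \right)} = 5 S + 2 = 2 + 5 S$)
$- \left(-30\right) U{\left(L{\left(-4 \right)} \right)} = - \left(-30\right) \left(2 + 5 \cdot 1\right) = - \left(-30\right) \left(2 + 5\right) = - \left(-30\right) 7 = \left(-1\right) \left(-210\right) = 210$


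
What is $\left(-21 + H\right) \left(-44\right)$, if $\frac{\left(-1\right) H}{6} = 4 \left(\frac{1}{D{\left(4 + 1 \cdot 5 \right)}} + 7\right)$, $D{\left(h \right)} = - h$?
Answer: $\frac{24596}{3} \approx 8198.7$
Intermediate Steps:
$H = - \frac{496}{3}$ ($H = - 6 \cdot 4 \left(\frac{1}{\left(-1\right) \left(4 + 1 \cdot 5\right)} + 7\right) = - 6 \cdot 4 \left(\frac{1}{\left(-1\right) \left(4 + 5\right)} + 7\right) = - 6 \cdot 4 \left(\frac{1}{\left(-1\right) 9} + 7\right) = - 6 \cdot 4 \left(\frac{1}{-9} + 7\right) = - 6 \cdot 4 \left(- \frac{1}{9} + 7\right) = - 6 \cdot 4 \cdot \frac{62}{9} = \left(-6\right) \frac{248}{9} = - \frac{496}{3} \approx -165.33$)
$\left(-21 + H\right) \left(-44\right) = \left(-21 - \frac{496}{3}\right) \left(-44\right) = \left(- \frac{559}{3}\right) \left(-44\right) = \frac{24596}{3}$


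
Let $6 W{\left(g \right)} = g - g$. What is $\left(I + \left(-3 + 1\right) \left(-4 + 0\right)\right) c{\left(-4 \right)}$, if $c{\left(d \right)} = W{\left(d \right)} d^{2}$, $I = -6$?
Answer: $0$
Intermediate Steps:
$W{\left(g \right)} = 0$ ($W{\left(g \right)} = \frac{g - g}{6} = \frac{1}{6} \cdot 0 = 0$)
$c{\left(d \right)} = 0$ ($c{\left(d \right)} = 0 d^{2} = 0$)
$\left(I + \left(-3 + 1\right) \left(-4 + 0\right)\right) c{\left(-4 \right)} = \left(-6 + \left(-3 + 1\right) \left(-4 + 0\right)\right) 0 = \left(-6 - -8\right) 0 = \left(-6 + 8\right) 0 = 2 \cdot 0 = 0$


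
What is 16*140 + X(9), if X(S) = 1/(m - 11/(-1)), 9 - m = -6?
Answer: 58241/26 ≈ 2240.0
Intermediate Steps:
m = 15 (m = 9 - 1*(-6) = 9 + 6 = 15)
X(S) = 1/26 (X(S) = 1/(15 - 11/(-1)) = 1/(15 - 11*(-1)) = 1/(15 + 11) = 1/26)
16*140 + X(9) = 16*140 + 1/26 = 2240 + 1/26 = 58241/26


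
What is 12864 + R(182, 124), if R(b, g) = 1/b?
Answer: 2341249/182 ≈ 12864.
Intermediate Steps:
12864 + R(182, 124) = 12864 + 1/182 = 2341249/182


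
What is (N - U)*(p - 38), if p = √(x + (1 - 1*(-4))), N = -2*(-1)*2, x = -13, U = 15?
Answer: 418 - 22*I*√2 ≈ 418.0 - 31.113*I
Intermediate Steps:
N = 4 (N = 2*2 = 4)
p = 2*I*√2 (p = √(-13 + (1 - 1*(-4))) = √(-13 + (1 + 4)) = √(-13 + 5) = √(-8) = 2*I*√2 ≈ 2.8284*I)
(N - U)*(p - 38) = (4 - 1*15)*(2*I*√2 - 38) = (4 - 15)*(-38 + 2*I*√2) = -11*(-38 + 2*I*√2) = 418 - 22*I*√2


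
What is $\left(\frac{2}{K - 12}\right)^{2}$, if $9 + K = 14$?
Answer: $\frac{4}{49} \approx 0.081633$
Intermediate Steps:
$K = 5$ ($K = -9 + 14 = 5$)
$\left(\frac{2}{K - 12}\right)^{2} = \left(\frac{2}{5 - 12}\right)^{2} = \left(\frac{2}{-7}\right)^{2} = \left(2 \left(- \frac{1}{7}\right)\right)^{2} = \left(- \frac{2}{7}\right)^{2} = \frac{4}{49}$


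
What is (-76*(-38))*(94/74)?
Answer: 135736/37 ≈ 3668.5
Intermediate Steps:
(-76*(-38))*(94/74) = 2888*(94*(1/74)) = 2888*(47/37) = 135736/37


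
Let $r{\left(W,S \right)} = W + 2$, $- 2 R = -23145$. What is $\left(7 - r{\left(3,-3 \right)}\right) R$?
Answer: $23145$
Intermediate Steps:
$R = \frac{23145}{2}$ ($R = \left(- \frac{1}{2}\right) \left(-23145\right) = \frac{23145}{2} \approx 11573.0$)
$r{\left(W,S \right)} = 2 + W$
$\left(7 - r{\left(3,-3 \right)}\right) R = \left(7 - \left(2 + 3\right)\right) \frac{23145}{2} = \left(7 - 5\right) \frac{23145}{2} = 2 \cdot \frac{23145}{2} = 23145$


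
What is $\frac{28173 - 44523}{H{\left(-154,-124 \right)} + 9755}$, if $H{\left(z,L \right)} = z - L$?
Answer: $- \frac{654}{389} \approx -1.6812$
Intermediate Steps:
$\frac{28173 - 44523}{H{\left(-154,-124 \right)} + 9755} = \frac{28173 - 44523}{\left(-154 - -124\right) + 9755} = - \frac{16350}{\left(-154 + 124\right) + 9755} = - \frac{16350}{-30 + 9755} = - \frac{16350}{9725} = \left(-16350\right) \frac{1}{9725} = - \frac{654}{389}$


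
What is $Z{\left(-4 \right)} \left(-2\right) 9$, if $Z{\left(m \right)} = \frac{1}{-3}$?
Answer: $6$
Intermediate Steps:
$Z{\left(m \right)} = - \frac{1}{3}$
$Z{\left(-4 \right)} \left(-2\right) 9 = \left(- \frac{1}{3}\right) \left(-2\right) 9 = \frac{2}{3} \cdot 9 = 6$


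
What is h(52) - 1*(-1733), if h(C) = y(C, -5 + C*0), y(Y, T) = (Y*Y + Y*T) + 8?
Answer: 4185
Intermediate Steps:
y(Y, T) = 8 + Y² + T*Y (y(Y, T) = (Y² + T*Y) + 8 = 8 + Y² + T*Y)
h(C) = 8 + C² - 5*C (h(C) = 8 + C² + (-5 + C*0)*C = 8 + C² + (-5 + 0)*C = 8 + C² - 5*C)
h(52) - 1*(-1733) = (8 + 52² - 5*52) - 1*(-1733) = (8 + 2704 - 260) + 1733 = 2452 + 1733 = 4185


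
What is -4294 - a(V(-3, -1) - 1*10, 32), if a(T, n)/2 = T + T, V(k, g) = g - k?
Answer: -4262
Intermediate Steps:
a(T, n) = 4*T (a(T, n) = 2*(T + T) = 2*(2*T) = 4*T)
-4294 - a(V(-3, -1) - 1*10, 32) = -4294 - 4*((-1 - 1*(-3)) - 1*10) = -4294 - 4*((-1 + 3) - 10) = -4294 - 4*(2 - 10) = -4294 - 4*(-8) = -4294 - 1*(-32) = -4294 + 32 = -4262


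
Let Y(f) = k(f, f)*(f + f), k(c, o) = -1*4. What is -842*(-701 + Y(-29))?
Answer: 394898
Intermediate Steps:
k(c, o) = -4
Y(f) = -8*f (Y(f) = -4*(f + f) = -8*f)
-842*(-701 + Y(-29)) = -842*(-701 - 8*(-29)) = -842*(-701 + 232) = -842*(-469) = 394898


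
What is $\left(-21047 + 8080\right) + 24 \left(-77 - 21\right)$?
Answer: $-15319$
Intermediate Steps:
$\left(-21047 + 8080\right) + 24 \left(-77 - 21\right) = -12967 + 24 \left(-98\right) = -12967 - 2352 = -15319$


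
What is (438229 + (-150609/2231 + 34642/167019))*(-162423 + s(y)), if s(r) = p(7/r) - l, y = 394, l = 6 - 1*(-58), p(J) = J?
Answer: -1742061194298257748042/24468673211 ≈ -7.1196e+10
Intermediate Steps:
l = 64 (l = 6 + 58 = 64)
s(r) = -64 + 7/r (s(r) = 7/r - 1*64 = 7/r - 64 = -64 + 7/r)
(438229 + (-150609/2231 + 34642/167019))*(-162423 + s(y)) = (438229 + (-150609/2231 + 34642/167019))*(-162423 + (-64 + 7/394)) = (438229 - 25077278269/372619389)*(-162423 - 25209/394) = (163267544943812/372619389)*(-64019871/394) = -1742061194298257748042/24468673211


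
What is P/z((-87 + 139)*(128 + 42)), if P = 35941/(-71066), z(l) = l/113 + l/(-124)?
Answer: -125901323/1727614460 ≈ -0.072876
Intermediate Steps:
z(l) = 11*l/14012 (z(l) = l*(1/113) + l*(-1/124) = l/113 - l/124 = 11*l/14012)
P = -35941/71066 (P = 35941*(-1/71066) = -35941/71066 ≈ -0.50574)
P/z((-87 + 139)*(128 + 42)) = -35941*14012/(11*(-87 + 139)*(128 + 42))/71066 = -35941/(71066*(11*(52*170)/14012)) = -35941/(71066*((11/14012)*8840)) = -35941/(71066*24310/3503) = -35941/71066*3503/24310 = -125901323/1727614460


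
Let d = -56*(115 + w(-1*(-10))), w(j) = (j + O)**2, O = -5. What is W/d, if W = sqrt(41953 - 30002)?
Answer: -sqrt(11951)/7840 ≈ -0.013944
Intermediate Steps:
w(j) = (-5 + j)**2 (w(j) = (j - 5)**2 = (-5 + j)**2)
W = sqrt(11951) ≈ 109.32
d = -7840 (d = -56*(115 + (-5 - 1*(-10))**2) = -56*(115 + (-5 + 10)**2) = -56*(115 + 5**2) = -56*(115 + 25) = -56*140 = -7840)
W/d = sqrt(11951)/(-7840) = sqrt(11951)*(-1/7840) = -sqrt(11951)/7840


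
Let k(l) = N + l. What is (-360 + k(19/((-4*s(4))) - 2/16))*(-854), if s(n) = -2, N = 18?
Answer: 580293/2 ≈ 2.9015e+5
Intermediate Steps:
k(l) = 18 + l
(-360 + k(19/((-4*s(4))) - 2/16))*(-854) = (-360 + (18 + (19/((-4*(-2))) - 2/16)))*(-854) = (-360 + (18 + (19/8 - 2*1/16)))*(-854) = (-360 + (18 + (19*(1/8) - 1/8)))*(-854) = (-360 + (18 + (19/8 - 1/8)))*(-854) = (-360 + (18 + 9/4))*(-854) = (-360 + 81/4)*(-854) = -1359/4*(-854) = 580293/2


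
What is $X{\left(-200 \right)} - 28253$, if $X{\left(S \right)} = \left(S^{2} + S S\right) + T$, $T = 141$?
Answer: $51888$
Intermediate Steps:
$X{\left(S \right)} = 141 + 2 S^{2}$ ($X{\left(S \right)} = \left(S^{2} + S S\right) + 141 = \left(S^{2} + S^{2}\right) + 141 = 2 S^{2} + 141 = 141 + 2 S^{2}$)
$X{\left(-200 \right)} - 28253 = \left(141 + 2 \left(-200\right)^{2}\right) - 28253 = \left(141 + 2 \cdot 40000\right) - 28253 = \left(141 + 80000\right) - 28253 = 80141 - 28253 = 51888$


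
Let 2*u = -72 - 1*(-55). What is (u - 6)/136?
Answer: -29/272 ≈ -0.10662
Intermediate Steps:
u = -17/2 (u = (-72 - 1*(-55))/2 = (-72 + 55)/2 = (½)*(-17) = -17/2 ≈ -8.5000)
(u - 6)/136 = (-17/2 - 6)/136 = -29/2*1/136 = -29/272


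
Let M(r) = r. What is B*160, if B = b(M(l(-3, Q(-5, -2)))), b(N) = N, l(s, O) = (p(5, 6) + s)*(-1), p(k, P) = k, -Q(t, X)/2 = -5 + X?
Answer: -320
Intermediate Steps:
Q(t, X) = 10 - 2*X (Q(t, X) = -2*(-5 + X) = 10 - 2*X)
l(s, O) = -5 - s (l(s, O) = (5 + s)*(-1) = -5 - s)
B = -2 (B = -5 - 1*(-3) = -5 + 3 = -2)
B*160 = -2*160 = -320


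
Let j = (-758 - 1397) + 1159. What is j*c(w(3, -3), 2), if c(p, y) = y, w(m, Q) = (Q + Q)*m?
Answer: -1992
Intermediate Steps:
j = -996 (j = -2155 + 1159 = -996)
w(m, Q) = 2*Q*m (w(m, Q) = (2*Q)*m = 2*Q*m)
j*c(w(3, -3), 2) = -996*2 = -1992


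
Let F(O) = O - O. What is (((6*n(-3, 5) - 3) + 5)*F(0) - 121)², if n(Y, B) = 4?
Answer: 14641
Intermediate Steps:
F(O) = 0
(((6*n(-3, 5) - 3) + 5)*F(0) - 121)² = (((6*4 - 3) + 5)*0 - 121)² = (((24 - 3) + 5)*0 - 121)² = ((21 + 5)*0 - 121)² = (26*0 - 121)² = (0 - 121)² = (-121)² = 14641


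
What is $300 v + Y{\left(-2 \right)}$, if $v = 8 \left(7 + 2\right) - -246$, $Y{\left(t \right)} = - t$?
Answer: $95402$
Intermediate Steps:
$v = 318$ ($v = 8 \cdot 9 + 246 = 72 + 246 = 318$)
$300 v + Y{\left(-2 \right)} = 300 \cdot 318 - -2 = 95400 + 2 = 95402$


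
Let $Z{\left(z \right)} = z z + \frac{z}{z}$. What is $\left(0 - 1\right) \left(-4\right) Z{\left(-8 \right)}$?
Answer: $260$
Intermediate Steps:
$Z{\left(z \right)} = 1 + z^{2}$ ($Z{\left(z \right)} = z^{2} + 1 = 1 + z^{2}$)
$\left(0 - 1\right) \left(-4\right) Z{\left(-8 \right)} = \left(0 - 1\right) \left(-4\right) \left(1 + \left(-8\right)^{2}\right) = \left(-1\right) \left(-4\right) \left(1 + 64\right) = 4 \cdot 65 = 260$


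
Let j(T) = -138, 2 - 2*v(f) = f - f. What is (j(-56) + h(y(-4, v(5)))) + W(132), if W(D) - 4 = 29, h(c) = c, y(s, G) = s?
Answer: -109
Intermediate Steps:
v(f) = 1 (v(f) = 1 - (f - f)/2 = 1 - 1/2*0 = 1 + 0 = 1)
W(D) = 33 (W(D) = 4 + 29 = 33)
(j(-56) + h(y(-4, v(5)))) + W(132) = (-138 - 4) + 33 = -142 + 33 = -109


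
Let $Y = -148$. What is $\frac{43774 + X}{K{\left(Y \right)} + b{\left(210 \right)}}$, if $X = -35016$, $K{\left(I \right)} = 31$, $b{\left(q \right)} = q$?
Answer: $\frac{8758}{241} \approx 36.34$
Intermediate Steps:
$\frac{43774 + X}{K{\left(Y \right)} + b{\left(210 \right)}} = \frac{43774 - 35016}{31 + 210} = \frac{8758}{241}$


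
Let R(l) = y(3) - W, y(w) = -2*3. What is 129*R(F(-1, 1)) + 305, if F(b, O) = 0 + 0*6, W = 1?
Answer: -598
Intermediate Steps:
F(b, O) = 0 (F(b, O) = 0 + 0 = 0)
y(w) = -6
R(l) = -7 (R(l) = -6 - 1*1 = -6 - 1 = -7)
129*R(F(-1, 1)) + 305 = 129*(-7) + 305 = -903 + 305 = -598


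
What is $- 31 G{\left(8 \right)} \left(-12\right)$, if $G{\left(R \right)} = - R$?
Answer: $-2976$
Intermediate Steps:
$- 31 G{\left(8 \right)} \left(-12\right) = - 31 \left(\left(-1\right) 8\right) \left(-12\right) = \left(-31\right) \left(-8\right) \left(-12\right) = 248 \left(-12\right) = -2976$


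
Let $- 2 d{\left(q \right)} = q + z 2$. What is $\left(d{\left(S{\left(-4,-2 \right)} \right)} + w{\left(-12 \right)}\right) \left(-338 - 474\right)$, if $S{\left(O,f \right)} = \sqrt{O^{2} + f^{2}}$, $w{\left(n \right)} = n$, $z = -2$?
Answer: $8120 + 812 \sqrt{5} \approx 9935.7$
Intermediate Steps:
$d{\left(q \right)} = 2 - \frac{q}{2}$ ($d{\left(q \right)} = - \frac{q - 4}{2} = - \frac{-4 + q}{2} = 2 - \frac{q}{2}$)
$\left(d{\left(S{\left(-4,-2 \right)} \right)} + w{\left(-12 \right)}\right) \left(-338 - 474\right) = \left(\left(2 - \frac{\sqrt{\left(-4\right)^{2} + \left(-2\right)^{2}}}{2}\right) - 12\right) \left(-338 - 474\right) = \left(\left(2 - \frac{\sqrt{16 + 4}}{2}\right) - 12\right) \left(-812\right) = \left(\left(2 - \frac{\sqrt{20}}{2}\right) - 12\right) \left(-812\right) = \left(\left(2 - \frac{2 \sqrt{5}}{2}\right) - 12\right) \left(-812\right) = \left(\left(2 - \sqrt{5}\right) - 12\right) \left(-812\right) = \left(-10 - \sqrt{5}\right) \left(-812\right) = 8120 + 812 \sqrt{5}$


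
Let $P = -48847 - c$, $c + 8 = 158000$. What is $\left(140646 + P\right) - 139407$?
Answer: $-205600$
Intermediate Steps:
$c = 157992$ ($c = -8 + 158000 = 157992$)
$P = -206839$ ($P = -48847 - 157992 = -206839$)
$\left(140646 + P\right) - 139407 = \left(140646 - 206839\right) - 139407 = -66193 - 139407 = -205600$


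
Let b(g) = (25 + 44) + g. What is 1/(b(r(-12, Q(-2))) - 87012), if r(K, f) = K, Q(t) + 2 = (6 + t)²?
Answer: -1/86955 ≈ -1.1500e-5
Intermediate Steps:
Q(t) = -2 + (6 + t)²
b(g) = 69 + g
1/(b(r(-12, Q(-2))) - 87012) = 1/((69 - 12) - 87012) = 1/(57 - 87012) = 1/(-86955) = -1/86955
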